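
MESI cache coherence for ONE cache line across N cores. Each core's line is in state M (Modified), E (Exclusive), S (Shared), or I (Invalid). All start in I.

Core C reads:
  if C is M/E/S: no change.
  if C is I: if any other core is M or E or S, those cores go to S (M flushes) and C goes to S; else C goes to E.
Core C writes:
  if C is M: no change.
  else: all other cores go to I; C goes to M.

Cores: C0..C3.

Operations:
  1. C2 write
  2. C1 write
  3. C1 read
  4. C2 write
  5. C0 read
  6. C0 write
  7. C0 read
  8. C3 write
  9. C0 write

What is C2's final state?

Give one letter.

Answer: I

Derivation:
Op 1: C2 write [C2 write: invalidate none -> C2=M] -> [I,I,M,I]
Op 2: C1 write [C1 write: invalidate ['C2=M'] -> C1=M] -> [I,M,I,I]
Op 3: C1 read [C1 read: already in M, no change] -> [I,M,I,I]
Op 4: C2 write [C2 write: invalidate ['C1=M'] -> C2=M] -> [I,I,M,I]
Op 5: C0 read [C0 read from I: others=['C2=M'] -> C0=S, others downsized to S] -> [S,I,S,I]
Op 6: C0 write [C0 write: invalidate ['C2=S'] -> C0=M] -> [M,I,I,I]
Op 7: C0 read [C0 read: already in M, no change] -> [M,I,I,I]
Op 8: C3 write [C3 write: invalidate ['C0=M'] -> C3=M] -> [I,I,I,M]
Op 9: C0 write [C0 write: invalidate ['C3=M'] -> C0=M] -> [M,I,I,I]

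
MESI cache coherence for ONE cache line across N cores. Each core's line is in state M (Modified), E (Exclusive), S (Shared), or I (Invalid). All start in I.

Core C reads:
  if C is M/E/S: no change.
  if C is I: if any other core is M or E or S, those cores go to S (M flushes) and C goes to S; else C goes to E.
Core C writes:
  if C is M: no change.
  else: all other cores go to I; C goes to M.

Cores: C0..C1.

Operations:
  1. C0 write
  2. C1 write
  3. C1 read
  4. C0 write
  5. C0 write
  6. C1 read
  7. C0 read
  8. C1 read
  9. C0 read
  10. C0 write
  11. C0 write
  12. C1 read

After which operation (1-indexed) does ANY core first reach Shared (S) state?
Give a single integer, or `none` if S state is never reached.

Op 1: C0 write [C0 write: invalidate none -> C0=M] -> [M,I]
Op 2: C1 write [C1 write: invalidate ['C0=M'] -> C1=M] -> [I,M]
Op 3: C1 read [C1 read: already in M, no change] -> [I,M]
Op 4: C0 write [C0 write: invalidate ['C1=M'] -> C0=M] -> [M,I]
Op 5: C0 write [C0 write: already M (modified), no change] -> [M,I]
Op 6: C1 read [C1 read from I: others=['C0=M'] -> C1=S, others downsized to S] -> [S,S]
  -> First S state at op 6; remaining ops need not be traced.

Answer: 6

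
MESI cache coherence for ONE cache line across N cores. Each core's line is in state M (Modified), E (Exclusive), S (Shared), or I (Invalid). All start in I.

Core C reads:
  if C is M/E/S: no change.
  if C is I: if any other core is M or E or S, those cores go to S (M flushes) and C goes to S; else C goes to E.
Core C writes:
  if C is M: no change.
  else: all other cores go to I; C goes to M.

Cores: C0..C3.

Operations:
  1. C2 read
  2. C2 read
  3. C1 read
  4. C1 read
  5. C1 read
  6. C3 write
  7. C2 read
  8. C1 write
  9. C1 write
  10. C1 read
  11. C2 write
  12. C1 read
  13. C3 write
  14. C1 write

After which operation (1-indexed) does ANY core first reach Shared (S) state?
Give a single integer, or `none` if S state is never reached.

Op 1: C2 read [C2 read from I: no other sharers -> C2=E (exclusive)] -> [I,I,E,I]
Op 2: C2 read [C2 read: already in E, no change] -> [I,I,E,I]
Op 3: C1 read [C1 read from I: others=['C2=E'] -> C1=S, others downsized to S] -> [I,S,S,I]
  -> First S state at op 3; remaining ops need not be traced.

Answer: 3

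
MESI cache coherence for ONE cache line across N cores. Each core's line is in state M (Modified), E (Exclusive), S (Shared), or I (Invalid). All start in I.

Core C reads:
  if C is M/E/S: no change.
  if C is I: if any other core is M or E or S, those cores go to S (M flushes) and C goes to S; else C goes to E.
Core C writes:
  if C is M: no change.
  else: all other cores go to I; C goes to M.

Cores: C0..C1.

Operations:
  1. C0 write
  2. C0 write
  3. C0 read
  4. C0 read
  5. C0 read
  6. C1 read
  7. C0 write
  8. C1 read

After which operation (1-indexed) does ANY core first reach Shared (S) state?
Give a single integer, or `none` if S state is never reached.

Op 1: C0 write [C0 write: invalidate none -> C0=M] -> [M,I]
Op 2: C0 write [C0 write: already M (modified), no change] -> [M,I]
Op 3: C0 read [C0 read: already in M, no change] -> [M,I]
Op 4: C0 read [C0 read: already in M, no change] -> [M,I]
Op 5: C0 read [C0 read: already in M, no change] -> [M,I]
Op 6: C1 read [C1 read from I: others=['C0=M'] -> C1=S, others downsized to S] -> [S,S]
  -> First S state at op 6; remaining ops need not be traced.

Answer: 6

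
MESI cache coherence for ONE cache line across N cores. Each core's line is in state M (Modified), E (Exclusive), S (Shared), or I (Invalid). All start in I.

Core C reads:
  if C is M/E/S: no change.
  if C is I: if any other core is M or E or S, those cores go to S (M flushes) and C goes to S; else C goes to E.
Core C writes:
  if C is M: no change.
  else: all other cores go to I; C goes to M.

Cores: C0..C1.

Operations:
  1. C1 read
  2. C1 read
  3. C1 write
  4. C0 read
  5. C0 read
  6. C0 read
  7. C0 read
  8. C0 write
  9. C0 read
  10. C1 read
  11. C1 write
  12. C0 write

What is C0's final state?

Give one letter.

Op 1: C1 read [C1 read from I: no other sharers -> C1=E (exclusive)] -> [I,E]
Op 2: C1 read [C1 read: already in E, no change] -> [I,E]
Op 3: C1 write [C1 write: invalidate none -> C1=M] -> [I,M]
Op 4: C0 read [C0 read from I: others=['C1=M'] -> C0=S, others downsized to S] -> [S,S]
Op 5: C0 read [C0 read: already in S, no change] -> [S,S]
Op 6: C0 read [C0 read: already in S, no change] -> [S,S]
Op 7: C0 read [C0 read: already in S, no change] -> [S,S]
Op 8: C0 write [C0 write: invalidate ['C1=S'] -> C0=M] -> [M,I]
Op 9: C0 read [C0 read: already in M, no change] -> [M,I]
Op 10: C1 read [C1 read from I: others=['C0=M'] -> C1=S, others downsized to S] -> [S,S]
Op 11: C1 write [C1 write: invalidate ['C0=S'] -> C1=M] -> [I,M]
Op 12: C0 write [C0 write: invalidate ['C1=M'] -> C0=M] -> [M,I]

Answer: M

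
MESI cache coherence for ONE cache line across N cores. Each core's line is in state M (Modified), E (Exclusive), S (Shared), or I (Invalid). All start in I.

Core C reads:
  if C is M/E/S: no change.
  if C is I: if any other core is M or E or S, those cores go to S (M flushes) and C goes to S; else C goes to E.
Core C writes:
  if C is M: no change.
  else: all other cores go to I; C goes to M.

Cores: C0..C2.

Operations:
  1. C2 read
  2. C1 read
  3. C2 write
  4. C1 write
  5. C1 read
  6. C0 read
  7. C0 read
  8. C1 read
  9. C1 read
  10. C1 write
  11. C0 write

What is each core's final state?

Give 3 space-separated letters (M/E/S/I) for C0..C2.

Op 1: C2 read [C2 read from I: no other sharers -> C2=E (exclusive)] -> [I,I,E]
Op 2: C1 read [C1 read from I: others=['C2=E'] -> C1=S, others downsized to S] -> [I,S,S]
Op 3: C2 write [C2 write: invalidate ['C1=S'] -> C2=M] -> [I,I,M]
Op 4: C1 write [C1 write: invalidate ['C2=M'] -> C1=M] -> [I,M,I]
Op 5: C1 read [C1 read: already in M, no change] -> [I,M,I]
Op 6: C0 read [C0 read from I: others=['C1=M'] -> C0=S, others downsized to S] -> [S,S,I]
Op 7: C0 read [C0 read: already in S, no change] -> [S,S,I]
Op 8: C1 read [C1 read: already in S, no change] -> [S,S,I]
Op 9: C1 read [C1 read: already in S, no change] -> [S,S,I]
Op 10: C1 write [C1 write: invalidate ['C0=S'] -> C1=M] -> [I,M,I]
Op 11: C0 write [C0 write: invalidate ['C1=M'] -> C0=M] -> [M,I,I]

Answer: M I I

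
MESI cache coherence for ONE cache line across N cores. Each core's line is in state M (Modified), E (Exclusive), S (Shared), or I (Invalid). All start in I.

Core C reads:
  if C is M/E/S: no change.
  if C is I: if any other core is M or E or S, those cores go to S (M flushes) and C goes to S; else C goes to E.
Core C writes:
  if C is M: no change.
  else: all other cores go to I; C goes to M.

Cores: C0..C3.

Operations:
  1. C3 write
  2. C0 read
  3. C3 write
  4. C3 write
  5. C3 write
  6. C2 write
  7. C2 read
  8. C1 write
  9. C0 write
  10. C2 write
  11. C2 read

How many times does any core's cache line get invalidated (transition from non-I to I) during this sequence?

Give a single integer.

Answer: 5

Derivation:
Op 1: C3 write [C3 write: invalidate none -> C3=M] -> [I,I,I,M] (invalidations this op: 0; running total: 0)
Op 2: C0 read [C0 read from I: others=['C3=M'] -> C0=S, others downsized to S] -> [S,I,I,S] (invalidations this op: 0; running total: 0)
Op 3: C3 write [C3 write: invalidate ['C0=S'] -> C3=M] -> [I,I,I,M] (invalidations this op: 1; running total: 1)
Op 4: C3 write [C3 write: already M (modified), no change] -> [I,I,I,M] (invalidations this op: 0; running total: 1)
Op 5: C3 write [C3 write: already M (modified), no change] -> [I,I,I,M] (invalidations this op: 0; running total: 1)
Op 6: C2 write [C2 write: invalidate ['C3=M'] -> C2=M] -> [I,I,M,I] (invalidations this op: 1; running total: 2)
Op 7: C2 read [C2 read: already in M, no change] -> [I,I,M,I] (invalidations this op: 0; running total: 2)
Op 8: C1 write [C1 write: invalidate ['C2=M'] -> C1=M] -> [I,M,I,I] (invalidations this op: 1; running total: 3)
Op 9: C0 write [C0 write: invalidate ['C1=M'] -> C0=M] -> [M,I,I,I] (invalidations this op: 1; running total: 4)
Op 10: C2 write [C2 write: invalidate ['C0=M'] -> C2=M] -> [I,I,M,I] (invalidations this op: 1; running total: 5)
Op 11: C2 read [C2 read: already in M, no change] -> [I,I,M,I] (invalidations this op: 0; running total: 5)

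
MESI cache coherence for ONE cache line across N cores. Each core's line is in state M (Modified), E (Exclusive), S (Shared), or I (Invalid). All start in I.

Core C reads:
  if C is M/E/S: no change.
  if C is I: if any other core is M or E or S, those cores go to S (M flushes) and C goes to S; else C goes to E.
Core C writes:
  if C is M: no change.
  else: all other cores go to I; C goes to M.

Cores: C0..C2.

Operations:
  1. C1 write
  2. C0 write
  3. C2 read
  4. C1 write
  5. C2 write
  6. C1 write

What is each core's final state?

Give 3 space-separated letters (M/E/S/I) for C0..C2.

Answer: I M I

Derivation:
Op 1: C1 write [C1 write: invalidate none -> C1=M] -> [I,M,I]
Op 2: C0 write [C0 write: invalidate ['C1=M'] -> C0=M] -> [M,I,I]
Op 3: C2 read [C2 read from I: others=['C0=M'] -> C2=S, others downsized to S] -> [S,I,S]
Op 4: C1 write [C1 write: invalidate ['C0=S', 'C2=S'] -> C1=M] -> [I,M,I]
Op 5: C2 write [C2 write: invalidate ['C1=M'] -> C2=M] -> [I,I,M]
Op 6: C1 write [C1 write: invalidate ['C2=M'] -> C1=M] -> [I,M,I]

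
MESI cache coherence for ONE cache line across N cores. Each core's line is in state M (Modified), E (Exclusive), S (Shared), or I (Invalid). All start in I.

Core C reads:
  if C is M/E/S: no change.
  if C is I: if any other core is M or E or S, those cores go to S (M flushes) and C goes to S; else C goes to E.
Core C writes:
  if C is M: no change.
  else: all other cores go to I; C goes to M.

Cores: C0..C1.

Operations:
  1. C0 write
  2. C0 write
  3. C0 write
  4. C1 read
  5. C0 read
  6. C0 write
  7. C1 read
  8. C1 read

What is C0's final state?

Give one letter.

Answer: S

Derivation:
Op 1: C0 write [C0 write: invalidate none -> C0=M] -> [M,I]
Op 2: C0 write [C0 write: already M (modified), no change] -> [M,I]
Op 3: C0 write [C0 write: already M (modified), no change] -> [M,I]
Op 4: C1 read [C1 read from I: others=['C0=M'] -> C1=S, others downsized to S] -> [S,S]
Op 5: C0 read [C0 read: already in S, no change] -> [S,S]
Op 6: C0 write [C0 write: invalidate ['C1=S'] -> C0=M] -> [M,I]
Op 7: C1 read [C1 read from I: others=['C0=M'] -> C1=S, others downsized to S] -> [S,S]
Op 8: C1 read [C1 read: already in S, no change] -> [S,S]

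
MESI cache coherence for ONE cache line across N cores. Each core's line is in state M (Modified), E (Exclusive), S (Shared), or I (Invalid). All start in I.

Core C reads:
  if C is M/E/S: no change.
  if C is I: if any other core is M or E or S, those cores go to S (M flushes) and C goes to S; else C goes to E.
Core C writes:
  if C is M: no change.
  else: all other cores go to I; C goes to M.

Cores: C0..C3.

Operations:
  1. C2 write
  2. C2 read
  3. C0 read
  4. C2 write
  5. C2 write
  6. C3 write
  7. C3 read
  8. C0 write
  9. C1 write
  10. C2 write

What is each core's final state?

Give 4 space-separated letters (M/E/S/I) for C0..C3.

Op 1: C2 write [C2 write: invalidate none -> C2=M] -> [I,I,M,I]
Op 2: C2 read [C2 read: already in M, no change] -> [I,I,M,I]
Op 3: C0 read [C0 read from I: others=['C2=M'] -> C0=S, others downsized to S] -> [S,I,S,I]
Op 4: C2 write [C2 write: invalidate ['C0=S'] -> C2=M] -> [I,I,M,I]
Op 5: C2 write [C2 write: already M (modified), no change] -> [I,I,M,I]
Op 6: C3 write [C3 write: invalidate ['C2=M'] -> C3=M] -> [I,I,I,M]
Op 7: C3 read [C3 read: already in M, no change] -> [I,I,I,M]
Op 8: C0 write [C0 write: invalidate ['C3=M'] -> C0=M] -> [M,I,I,I]
Op 9: C1 write [C1 write: invalidate ['C0=M'] -> C1=M] -> [I,M,I,I]
Op 10: C2 write [C2 write: invalidate ['C1=M'] -> C2=M] -> [I,I,M,I]

Answer: I I M I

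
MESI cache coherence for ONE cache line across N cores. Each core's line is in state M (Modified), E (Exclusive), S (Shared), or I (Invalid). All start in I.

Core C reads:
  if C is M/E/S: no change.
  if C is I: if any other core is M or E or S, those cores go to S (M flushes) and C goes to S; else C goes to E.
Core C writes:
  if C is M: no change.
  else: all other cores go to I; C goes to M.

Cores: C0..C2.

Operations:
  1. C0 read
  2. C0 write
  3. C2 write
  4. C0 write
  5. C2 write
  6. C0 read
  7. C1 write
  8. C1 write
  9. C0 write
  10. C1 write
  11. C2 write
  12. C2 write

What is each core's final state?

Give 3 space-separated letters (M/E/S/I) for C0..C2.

Op 1: C0 read [C0 read from I: no other sharers -> C0=E (exclusive)] -> [E,I,I]
Op 2: C0 write [C0 write: invalidate none -> C0=M] -> [M,I,I]
Op 3: C2 write [C2 write: invalidate ['C0=M'] -> C2=M] -> [I,I,M]
Op 4: C0 write [C0 write: invalidate ['C2=M'] -> C0=M] -> [M,I,I]
Op 5: C2 write [C2 write: invalidate ['C0=M'] -> C2=M] -> [I,I,M]
Op 6: C0 read [C0 read from I: others=['C2=M'] -> C0=S, others downsized to S] -> [S,I,S]
Op 7: C1 write [C1 write: invalidate ['C0=S', 'C2=S'] -> C1=M] -> [I,M,I]
Op 8: C1 write [C1 write: already M (modified), no change] -> [I,M,I]
Op 9: C0 write [C0 write: invalidate ['C1=M'] -> C0=M] -> [M,I,I]
Op 10: C1 write [C1 write: invalidate ['C0=M'] -> C1=M] -> [I,M,I]
Op 11: C2 write [C2 write: invalidate ['C1=M'] -> C2=M] -> [I,I,M]
Op 12: C2 write [C2 write: already M (modified), no change] -> [I,I,M]

Answer: I I M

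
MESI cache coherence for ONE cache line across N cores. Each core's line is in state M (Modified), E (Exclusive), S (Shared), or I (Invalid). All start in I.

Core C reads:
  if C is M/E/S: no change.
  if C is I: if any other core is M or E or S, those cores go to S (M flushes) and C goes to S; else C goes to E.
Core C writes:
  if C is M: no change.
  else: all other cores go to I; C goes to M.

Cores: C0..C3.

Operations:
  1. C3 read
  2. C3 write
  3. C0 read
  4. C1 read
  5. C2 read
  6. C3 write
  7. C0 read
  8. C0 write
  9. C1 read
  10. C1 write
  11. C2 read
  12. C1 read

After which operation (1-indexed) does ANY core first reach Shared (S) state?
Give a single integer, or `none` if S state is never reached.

Op 1: C3 read [C3 read from I: no other sharers -> C3=E (exclusive)] -> [I,I,I,E]
Op 2: C3 write [C3 write: invalidate none -> C3=M] -> [I,I,I,M]
Op 3: C0 read [C0 read from I: others=['C3=M'] -> C0=S, others downsized to S] -> [S,I,I,S]
  -> First S state at op 3; remaining ops need not be traced.

Answer: 3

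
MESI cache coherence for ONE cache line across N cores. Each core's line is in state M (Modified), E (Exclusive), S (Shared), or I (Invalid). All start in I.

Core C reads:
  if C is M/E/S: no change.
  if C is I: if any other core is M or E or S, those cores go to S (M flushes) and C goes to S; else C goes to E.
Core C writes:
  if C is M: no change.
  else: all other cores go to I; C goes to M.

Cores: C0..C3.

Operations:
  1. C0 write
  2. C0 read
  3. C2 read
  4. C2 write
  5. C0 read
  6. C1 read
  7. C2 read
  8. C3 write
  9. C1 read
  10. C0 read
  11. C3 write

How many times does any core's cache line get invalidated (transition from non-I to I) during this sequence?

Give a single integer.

Op 1: C0 write [C0 write: invalidate none -> C0=M] -> [M,I,I,I] (invalidations this op: 0; running total: 0)
Op 2: C0 read [C0 read: already in M, no change] -> [M,I,I,I] (invalidations this op: 0; running total: 0)
Op 3: C2 read [C2 read from I: others=['C0=M'] -> C2=S, others downsized to S] -> [S,I,S,I] (invalidations this op: 0; running total: 0)
Op 4: C2 write [C2 write: invalidate ['C0=S'] -> C2=M] -> [I,I,M,I] (invalidations this op: 1; running total: 1)
Op 5: C0 read [C0 read from I: others=['C2=M'] -> C0=S, others downsized to S] -> [S,I,S,I] (invalidations this op: 0; running total: 1)
Op 6: C1 read [C1 read from I: others=['C0=S', 'C2=S'] -> C1=S, others downsized to S] -> [S,S,S,I] (invalidations this op: 0; running total: 1)
Op 7: C2 read [C2 read: already in S, no change] -> [S,S,S,I] (invalidations this op: 0; running total: 1)
Op 8: C3 write [C3 write: invalidate ['C0=S', 'C1=S', 'C2=S'] -> C3=M] -> [I,I,I,M] (invalidations this op: 3; running total: 4)
Op 9: C1 read [C1 read from I: others=['C3=M'] -> C1=S, others downsized to S] -> [I,S,I,S] (invalidations this op: 0; running total: 4)
Op 10: C0 read [C0 read from I: others=['C1=S', 'C3=S'] -> C0=S, others downsized to S] -> [S,S,I,S] (invalidations this op: 0; running total: 4)
Op 11: C3 write [C3 write: invalidate ['C0=S', 'C1=S'] -> C3=M] -> [I,I,I,M] (invalidations this op: 2; running total: 6)

Answer: 6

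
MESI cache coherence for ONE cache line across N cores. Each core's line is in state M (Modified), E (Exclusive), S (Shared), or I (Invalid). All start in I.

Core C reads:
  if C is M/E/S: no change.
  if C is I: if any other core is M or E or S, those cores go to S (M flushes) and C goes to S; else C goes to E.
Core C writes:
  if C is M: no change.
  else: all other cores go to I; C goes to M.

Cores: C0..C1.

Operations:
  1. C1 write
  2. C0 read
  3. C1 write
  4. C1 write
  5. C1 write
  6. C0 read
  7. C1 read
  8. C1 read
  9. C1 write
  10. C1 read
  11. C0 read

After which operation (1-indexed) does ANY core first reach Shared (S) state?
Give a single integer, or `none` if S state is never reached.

Op 1: C1 write [C1 write: invalidate none -> C1=M] -> [I,M]
Op 2: C0 read [C0 read from I: others=['C1=M'] -> C0=S, others downsized to S] -> [S,S]
  -> First S state at op 2; remaining ops need not be traced.

Answer: 2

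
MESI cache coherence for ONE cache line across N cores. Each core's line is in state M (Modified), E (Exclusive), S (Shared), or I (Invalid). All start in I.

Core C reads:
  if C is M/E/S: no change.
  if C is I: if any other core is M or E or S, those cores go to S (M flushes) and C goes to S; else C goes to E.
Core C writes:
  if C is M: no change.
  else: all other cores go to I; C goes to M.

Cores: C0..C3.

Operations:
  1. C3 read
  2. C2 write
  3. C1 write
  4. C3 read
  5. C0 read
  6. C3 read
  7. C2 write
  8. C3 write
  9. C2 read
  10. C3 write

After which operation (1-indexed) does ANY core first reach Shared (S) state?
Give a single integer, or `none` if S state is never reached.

Op 1: C3 read [C3 read from I: no other sharers -> C3=E (exclusive)] -> [I,I,I,E]
Op 2: C2 write [C2 write: invalidate ['C3=E'] -> C2=M] -> [I,I,M,I]
Op 3: C1 write [C1 write: invalidate ['C2=M'] -> C1=M] -> [I,M,I,I]
Op 4: C3 read [C3 read from I: others=['C1=M'] -> C3=S, others downsized to S] -> [I,S,I,S]
  -> First S state at op 4; remaining ops need not be traced.

Answer: 4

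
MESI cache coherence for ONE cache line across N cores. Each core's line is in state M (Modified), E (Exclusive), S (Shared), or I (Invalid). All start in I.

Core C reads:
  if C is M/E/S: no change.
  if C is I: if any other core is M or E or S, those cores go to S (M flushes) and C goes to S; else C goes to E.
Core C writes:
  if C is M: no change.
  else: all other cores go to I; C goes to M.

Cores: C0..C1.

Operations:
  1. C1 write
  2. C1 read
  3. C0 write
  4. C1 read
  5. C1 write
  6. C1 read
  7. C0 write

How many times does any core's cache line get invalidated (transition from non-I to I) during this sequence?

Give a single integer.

Answer: 3

Derivation:
Op 1: C1 write [C1 write: invalidate none -> C1=M] -> [I,M] (invalidations this op: 0; running total: 0)
Op 2: C1 read [C1 read: already in M, no change] -> [I,M] (invalidations this op: 0; running total: 0)
Op 3: C0 write [C0 write: invalidate ['C1=M'] -> C0=M] -> [M,I] (invalidations this op: 1; running total: 1)
Op 4: C1 read [C1 read from I: others=['C0=M'] -> C1=S, others downsized to S] -> [S,S] (invalidations this op: 0; running total: 1)
Op 5: C1 write [C1 write: invalidate ['C0=S'] -> C1=M] -> [I,M] (invalidations this op: 1; running total: 2)
Op 6: C1 read [C1 read: already in M, no change] -> [I,M] (invalidations this op: 0; running total: 2)
Op 7: C0 write [C0 write: invalidate ['C1=M'] -> C0=M] -> [M,I] (invalidations this op: 1; running total: 3)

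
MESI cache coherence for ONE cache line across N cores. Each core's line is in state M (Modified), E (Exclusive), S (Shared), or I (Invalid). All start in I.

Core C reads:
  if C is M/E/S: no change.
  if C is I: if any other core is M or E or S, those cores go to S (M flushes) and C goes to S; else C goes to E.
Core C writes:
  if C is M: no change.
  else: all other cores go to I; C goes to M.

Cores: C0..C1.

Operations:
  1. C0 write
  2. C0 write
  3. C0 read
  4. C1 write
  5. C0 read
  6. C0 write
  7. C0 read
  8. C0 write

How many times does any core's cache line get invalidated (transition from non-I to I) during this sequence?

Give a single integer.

Op 1: C0 write [C0 write: invalidate none -> C0=M] -> [M,I] (invalidations this op: 0; running total: 0)
Op 2: C0 write [C0 write: already M (modified), no change] -> [M,I] (invalidations this op: 0; running total: 0)
Op 3: C0 read [C0 read: already in M, no change] -> [M,I] (invalidations this op: 0; running total: 0)
Op 4: C1 write [C1 write: invalidate ['C0=M'] -> C1=M] -> [I,M] (invalidations this op: 1; running total: 1)
Op 5: C0 read [C0 read from I: others=['C1=M'] -> C0=S, others downsized to S] -> [S,S] (invalidations this op: 0; running total: 1)
Op 6: C0 write [C0 write: invalidate ['C1=S'] -> C0=M] -> [M,I] (invalidations this op: 1; running total: 2)
Op 7: C0 read [C0 read: already in M, no change] -> [M,I] (invalidations this op: 0; running total: 2)
Op 8: C0 write [C0 write: already M (modified), no change] -> [M,I] (invalidations this op: 0; running total: 2)

Answer: 2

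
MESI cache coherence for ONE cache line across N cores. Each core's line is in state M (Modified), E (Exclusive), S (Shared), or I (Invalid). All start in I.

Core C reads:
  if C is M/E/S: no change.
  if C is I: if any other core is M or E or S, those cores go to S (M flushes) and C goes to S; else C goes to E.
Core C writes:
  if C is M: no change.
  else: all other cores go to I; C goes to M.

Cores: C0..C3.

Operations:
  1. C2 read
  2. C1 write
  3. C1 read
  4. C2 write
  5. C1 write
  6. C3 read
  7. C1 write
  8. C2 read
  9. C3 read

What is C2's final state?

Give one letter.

Answer: S

Derivation:
Op 1: C2 read [C2 read from I: no other sharers -> C2=E (exclusive)] -> [I,I,E,I]
Op 2: C1 write [C1 write: invalidate ['C2=E'] -> C1=M] -> [I,M,I,I]
Op 3: C1 read [C1 read: already in M, no change] -> [I,M,I,I]
Op 4: C2 write [C2 write: invalidate ['C1=M'] -> C2=M] -> [I,I,M,I]
Op 5: C1 write [C1 write: invalidate ['C2=M'] -> C1=M] -> [I,M,I,I]
Op 6: C3 read [C3 read from I: others=['C1=M'] -> C3=S, others downsized to S] -> [I,S,I,S]
Op 7: C1 write [C1 write: invalidate ['C3=S'] -> C1=M] -> [I,M,I,I]
Op 8: C2 read [C2 read from I: others=['C1=M'] -> C2=S, others downsized to S] -> [I,S,S,I]
Op 9: C3 read [C3 read from I: others=['C1=S', 'C2=S'] -> C3=S, others downsized to S] -> [I,S,S,S]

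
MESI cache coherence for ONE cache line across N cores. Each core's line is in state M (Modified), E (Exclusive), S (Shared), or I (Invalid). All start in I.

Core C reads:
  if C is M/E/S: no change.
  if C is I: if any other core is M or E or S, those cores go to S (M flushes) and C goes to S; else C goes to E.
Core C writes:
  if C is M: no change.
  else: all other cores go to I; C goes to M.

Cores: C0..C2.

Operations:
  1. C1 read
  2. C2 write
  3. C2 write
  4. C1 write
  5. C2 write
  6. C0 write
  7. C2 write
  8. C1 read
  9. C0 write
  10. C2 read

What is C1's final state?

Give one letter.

Op 1: C1 read [C1 read from I: no other sharers -> C1=E (exclusive)] -> [I,E,I]
Op 2: C2 write [C2 write: invalidate ['C1=E'] -> C2=M] -> [I,I,M]
Op 3: C2 write [C2 write: already M (modified), no change] -> [I,I,M]
Op 4: C1 write [C1 write: invalidate ['C2=M'] -> C1=M] -> [I,M,I]
Op 5: C2 write [C2 write: invalidate ['C1=M'] -> C2=M] -> [I,I,M]
Op 6: C0 write [C0 write: invalidate ['C2=M'] -> C0=M] -> [M,I,I]
Op 7: C2 write [C2 write: invalidate ['C0=M'] -> C2=M] -> [I,I,M]
Op 8: C1 read [C1 read from I: others=['C2=M'] -> C1=S, others downsized to S] -> [I,S,S]
Op 9: C0 write [C0 write: invalidate ['C1=S', 'C2=S'] -> C0=M] -> [M,I,I]
Op 10: C2 read [C2 read from I: others=['C0=M'] -> C2=S, others downsized to S] -> [S,I,S]

Answer: I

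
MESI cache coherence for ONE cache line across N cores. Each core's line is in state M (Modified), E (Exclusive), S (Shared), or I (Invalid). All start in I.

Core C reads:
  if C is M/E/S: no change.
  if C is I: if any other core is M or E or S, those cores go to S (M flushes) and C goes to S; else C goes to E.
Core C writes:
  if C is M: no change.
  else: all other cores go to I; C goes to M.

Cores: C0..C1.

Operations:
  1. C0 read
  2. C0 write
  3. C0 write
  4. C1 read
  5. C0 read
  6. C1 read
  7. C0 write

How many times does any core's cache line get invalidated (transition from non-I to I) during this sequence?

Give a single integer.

Op 1: C0 read [C0 read from I: no other sharers -> C0=E (exclusive)] -> [E,I] (invalidations this op: 0; running total: 0)
Op 2: C0 write [C0 write: invalidate none -> C0=M] -> [M,I] (invalidations this op: 0; running total: 0)
Op 3: C0 write [C0 write: already M (modified), no change] -> [M,I] (invalidations this op: 0; running total: 0)
Op 4: C1 read [C1 read from I: others=['C0=M'] -> C1=S, others downsized to S] -> [S,S] (invalidations this op: 0; running total: 0)
Op 5: C0 read [C0 read: already in S, no change] -> [S,S] (invalidations this op: 0; running total: 0)
Op 6: C1 read [C1 read: already in S, no change] -> [S,S] (invalidations this op: 0; running total: 0)
Op 7: C0 write [C0 write: invalidate ['C1=S'] -> C0=M] -> [M,I] (invalidations this op: 1; running total: 1)

Answer: 1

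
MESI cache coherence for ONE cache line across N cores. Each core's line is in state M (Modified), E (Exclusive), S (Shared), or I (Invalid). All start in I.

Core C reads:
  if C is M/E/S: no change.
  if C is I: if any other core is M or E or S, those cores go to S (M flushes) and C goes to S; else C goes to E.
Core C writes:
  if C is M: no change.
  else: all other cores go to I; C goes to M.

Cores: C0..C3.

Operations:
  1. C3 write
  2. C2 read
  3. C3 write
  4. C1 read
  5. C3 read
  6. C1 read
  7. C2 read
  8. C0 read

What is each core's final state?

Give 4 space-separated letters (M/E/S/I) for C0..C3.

Answer: S S S S

Derivation:
Op 1: C3 write [C3 write: invalidate none -> C3=M] -> [I,I,I,M]
Op 2: C2 read [C2 read from I: others=['C3=M'] -> C2=S, others downsized to S] -> [I,I,S,S]
Op 3: C3 write [C3 write: invalidate ['C2=S'] -> C3=M] -> [I,I,I,M]
Op 4: C1 read [C1 read from I: others=['C3=M'] -> C1=S, others downsized to S] -> [I,S,I,S]
Op 5: C3 read [C3 read: already in S, no change] -> [I,S,I,S]
Op 6: C1 read [C1 read: already in S, no change] -> [I,S,I,S]
Op 7: C2 read [C2 read from I: others=['C1=S', 'C3=S'] -> C2=S, others downsized to S] -> [I,S,S,S]
Op 8: C0 read [C0 read from I: others=['C1=S', 'C2=S', 'C3=S'] -> C0=S, others downsized to S] -> [S,S,S,S]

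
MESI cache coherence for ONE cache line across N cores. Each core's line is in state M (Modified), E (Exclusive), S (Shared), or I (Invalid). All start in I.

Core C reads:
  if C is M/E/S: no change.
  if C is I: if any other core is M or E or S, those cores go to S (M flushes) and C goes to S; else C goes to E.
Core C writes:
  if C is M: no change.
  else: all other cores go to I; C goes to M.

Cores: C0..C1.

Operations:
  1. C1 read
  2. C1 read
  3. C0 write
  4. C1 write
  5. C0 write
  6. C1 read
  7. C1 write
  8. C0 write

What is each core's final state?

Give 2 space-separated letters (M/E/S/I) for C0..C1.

Op 1: C1 read [C1 read from I: no other sharers -> C1=E (exclusive)] -> [I,E]
Op 2: C1 read [C1 read: already in E, no change] -> [I,E]
Op 3: C0 write [C0 write: invalidate ['C1=E'] -> C0=M] -> [M,I]
Op 4: C1 write [C1 write: invalidate ['C0=M'] -> C1=M] -> [I,M]
Op 5: C0 write [C0 write: invalidate ['C1=M'] -> C0=M] -> [M,I]
Op 6: C1 read [C1 read from I: others=['C0=M'] -> C1=S, others downsized to S] -> [S,S]
Op 7: C1 write [C1 write: invalidate ['C0=S'] -> C1=M] -> [I,M]
Op 8: C0 write [C0 write: invalidate ['C1=M'] -> C0=M] -> [M,I]

Answer: M I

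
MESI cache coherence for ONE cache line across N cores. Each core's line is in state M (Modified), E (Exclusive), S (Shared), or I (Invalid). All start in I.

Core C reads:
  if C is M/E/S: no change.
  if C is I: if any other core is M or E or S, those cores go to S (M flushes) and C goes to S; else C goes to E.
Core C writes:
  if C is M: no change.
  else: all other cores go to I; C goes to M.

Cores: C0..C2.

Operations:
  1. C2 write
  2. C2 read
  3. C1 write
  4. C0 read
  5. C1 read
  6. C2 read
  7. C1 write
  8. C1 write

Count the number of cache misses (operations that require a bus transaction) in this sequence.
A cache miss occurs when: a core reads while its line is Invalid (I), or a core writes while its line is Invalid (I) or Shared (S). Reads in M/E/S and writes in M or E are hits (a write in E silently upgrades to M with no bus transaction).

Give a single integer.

Answer: 5

Derivation:
Op 1: C2 write [C2 write: invalidate none -> C2=M] -> [I,I,M] [MISS #1: write from I]
Op 2: C2 read [C2 read: already in M, no change] -> [I,I,M] [hit: read from M]
Op 3: C1 write [C1 write: invalidate ['C2=M'] -> C1=M] -> [I,M,I] [MISS #2: write from I]
Op 4: C0 read [C0 read from I: others=['C1=M'] -> C0=S, others downsized to S] -> [S,S,I] [MISS #3: read from I]
Op 5: C1 read [C1 read: already in S, no change] -> [S,S,I] [hit: read from S]
Op 6: C2 read [C2 read from I: others=['C0=S', 'C1=S'] -> C2=S, others downsized to S] -> [S,S,S] [MISS #4: read from I]
Op 7: C1 write [C1 write: invalidate ['C0=S', 'C2=S'] -> C1=M] -> [I,M,I] [MISS #5: write from S]
Op 8: C1 write [C1 write: already M (modified), no change] -> [I,M,I] [hit: write from M]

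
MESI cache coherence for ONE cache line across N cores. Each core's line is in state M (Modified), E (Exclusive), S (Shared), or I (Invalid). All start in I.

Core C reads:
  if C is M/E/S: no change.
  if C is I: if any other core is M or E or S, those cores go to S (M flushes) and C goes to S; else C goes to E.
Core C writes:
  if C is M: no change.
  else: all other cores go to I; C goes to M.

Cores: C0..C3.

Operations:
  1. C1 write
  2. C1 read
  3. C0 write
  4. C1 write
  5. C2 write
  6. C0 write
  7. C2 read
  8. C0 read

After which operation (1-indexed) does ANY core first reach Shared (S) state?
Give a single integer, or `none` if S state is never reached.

Op 1: C1 write [C1 write: invalidate none -> C1=M] -> [I,M,I,I]
Op 2: C1 read [C1 read: already in M, no change] -> [I,M,I,I]
Op 3: C0 write [C0 write: invalidate ['C1=M'] -> C0=M] -> [M,I,I,I]
Op 4: C1 write [C1 write: invalidate ['C0=M'] -> C1=M] -> [I,M,I,I]
Op 5: C2 write [C2 write: invalidate ['C1=M'] -> C2=M] -> [I,I,M,I]
Op 6: C0 write [C0 write: invalidate ['C2=M'] -> C0=M] -> [M,I,I,I]
Op 7: C2 read [C2 read from I: others=['C0=M'] -> C2=S, others downsized to S] -> [S,I,S,I]
  -> First S state at op 7; remaining ops need not be traced.

Answer: 7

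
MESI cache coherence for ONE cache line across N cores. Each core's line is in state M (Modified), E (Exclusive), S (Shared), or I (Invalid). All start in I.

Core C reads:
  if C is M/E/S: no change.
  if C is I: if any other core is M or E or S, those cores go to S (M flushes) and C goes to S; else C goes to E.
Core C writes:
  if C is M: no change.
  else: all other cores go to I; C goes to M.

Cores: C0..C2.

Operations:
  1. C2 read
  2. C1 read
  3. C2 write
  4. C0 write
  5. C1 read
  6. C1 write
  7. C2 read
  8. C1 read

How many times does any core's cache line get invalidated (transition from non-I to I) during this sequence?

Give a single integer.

Op 1: C2 read [C2 read from I: no other sharers -> C2=E (exclusive)] -> [I,I,E] (invalidations this op: 0; running total: 0)
Op 2: C1 read [C1 read from I: others=['C2=E'] -> C1=S, others downsized to S] -> [I,S,S] (invalidations this op: 0; running total: 0)
Op 3: C2 write [C2 write: invalidate ['C1=S'] -> C2=M] -> [I,I,M] (invalidations this op: 1; running total: 1)
Op 4: C0 write [C0 write: invalidate ['C2=M'] -> C0=M] -> [M,I,I] (invalidations this op: 1; running total: 2)
Op 5: C1 read [C1 read from I: others=['C0=M'] -> C1=S, others downsized to S] -> [S,S,I] (invalidations this op: 0; running total: 2)
Op 6: C1 write [C1 write: invalidate ['C0=S'] -> C1=M] -> [I,M,I] (invalidations this op: 1; running total: 3)
Op 7: C2 read [C2 read from I: others=['C1=M'] -> C2=S, others downsized to S] -> [I,S,S] (invalidations this op: 0; running total: 3)
Op 8: C1 read [C1 read: already in S, no change] -> [I,S,S] (invalidations this op: 0; running total: 3)

Answer: 3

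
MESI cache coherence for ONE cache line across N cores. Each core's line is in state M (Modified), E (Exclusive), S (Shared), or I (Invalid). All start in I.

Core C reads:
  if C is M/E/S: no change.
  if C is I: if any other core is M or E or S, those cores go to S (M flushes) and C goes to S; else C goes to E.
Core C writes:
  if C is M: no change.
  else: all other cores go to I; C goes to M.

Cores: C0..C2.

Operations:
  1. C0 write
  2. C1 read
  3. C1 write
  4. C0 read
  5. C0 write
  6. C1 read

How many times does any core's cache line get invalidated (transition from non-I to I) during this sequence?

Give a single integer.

Answer: 2

Derivation:
Op 1: C0 write [C0 write: invalidate none -> C0=M] -> [M,I,I] (invalidations this op: 0; running total: 0)
Op 2: C1 read [C1 read from I: others=['C0=M'] -> C1=S, others downsized to S] -> [S,S,I] (invalidations this op: 0; running total: 0)
Op 3: C1 write [C1 write: invalidate ['C0=S'] -> C1=M] -> [I,M,I] (invalidations this op: 1; running total: 1)
Op 4: C0 read [C0 read from I: others=['C1=M'] -> C0=S, others downsized to S] -> [S,S,I] (invalidations this op: 0; running total: 1)
Op 5: C0 write [C0 write: invalidate ['C1=S'] -> C0=M] -> [M,I,I] (invalidations this op: 1; running total: 2)
Op 6: C1 read [C1 read from I: others=['C0=M'] -> C1=S, others downsized to S] -> [S,S,I] (invalidations this op: 0; running total: 2)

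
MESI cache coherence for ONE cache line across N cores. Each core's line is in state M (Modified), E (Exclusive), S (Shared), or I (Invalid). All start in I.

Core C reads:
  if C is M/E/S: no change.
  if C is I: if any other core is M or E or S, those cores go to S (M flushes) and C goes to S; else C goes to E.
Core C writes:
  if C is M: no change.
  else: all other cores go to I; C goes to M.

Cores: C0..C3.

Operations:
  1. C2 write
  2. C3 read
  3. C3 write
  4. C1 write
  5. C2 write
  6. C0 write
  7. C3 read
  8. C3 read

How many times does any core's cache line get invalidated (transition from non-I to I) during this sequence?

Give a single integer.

Answer: 4

Derivation:
Op 1: C2 write [C2 write: invalidate none -> C2=M] -> [I,I,M,I] (invalidations this op: 0; running total: 0)
Op 2: C3 read [C3 read from I: others=['C2=M'] -> C3=S, others downsized to S] -> [I,I,S,S] (invalidations this op: 0; running total: 0)
Op 3: C3 write [C3 write: invalidate ['C2=S'] -> C3=M] -> [I,I,I,M] (invalidations this op: 1; running total: 1)
Op 4: C1 write [C1 write: invalidate ['C3=M'] -> C1=M] -> [I,M,I,I] (invalidations this op: 1; running total: 2)
Op 5: C2 write [C2 write: invalidate ['C1=M'] -> C2=M] -> [I,I,M,I] (invalidations this op: 1; running total: 3)
Op 6: C0 write [C0 write: invalidate ['C2=M'] -> C0=M] -> [M,I,I,I] (invalidations this op: 1; running total: 4)
Op 7: C3 read [C3 read from I: others=['C0=M'] -> C3=S, others downsized to S] -> [S,I,I,S] (invalidations this op: 0; running total: 4)
Op 8: C3 read [C3 read: already in S, no change] -> [S,I,I,S] (invalidations this op: 0; running total: 4)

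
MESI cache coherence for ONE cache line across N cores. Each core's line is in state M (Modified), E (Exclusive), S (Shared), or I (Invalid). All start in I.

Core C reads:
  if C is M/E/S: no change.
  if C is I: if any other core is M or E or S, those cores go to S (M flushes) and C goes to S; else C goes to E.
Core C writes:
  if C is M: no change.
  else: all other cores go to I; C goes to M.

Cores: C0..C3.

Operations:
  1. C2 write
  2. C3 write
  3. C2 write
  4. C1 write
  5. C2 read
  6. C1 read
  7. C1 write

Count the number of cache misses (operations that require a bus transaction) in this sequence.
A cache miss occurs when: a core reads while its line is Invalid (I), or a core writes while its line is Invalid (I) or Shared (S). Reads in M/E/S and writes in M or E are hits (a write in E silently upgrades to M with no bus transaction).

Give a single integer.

Answer: 6

Derivation:
Op 1: C2 write [C2 write: invalidate none -> C2=M] -> [I,I,M,I] [MISS #1: write from I]
Op 2: C3 write [C3 write: invalidate ['C2=M'] -> C3=M] -> [I,I,I,M] [MISS #2: write from I]
Op 3: C2 write [C2 write: invalidate ['C3=M'] -> C2=M] -> [I,I,M,I] [MISS #3: write from I]
Op 4: C1 write [C1 write: invalidate ['C2=M'] -> C1=M] -> [I,M,I,I] [MISS #4: write from I]
Op 5: C2 read [C2 read from I: others=['C1=M'] -> C2=S, others downsized to S] -> [I,S,S,I] [MISS #5: read from I]
Op 6: C1 read [C1 read: already in S, no change] -> [I,S,S,I] [hit: read from S]
Op 7: C1 write [C1 write: invalidate ['C2=S'] -> C1=M] -> [I,M,I,I] [MISS #6: write from S]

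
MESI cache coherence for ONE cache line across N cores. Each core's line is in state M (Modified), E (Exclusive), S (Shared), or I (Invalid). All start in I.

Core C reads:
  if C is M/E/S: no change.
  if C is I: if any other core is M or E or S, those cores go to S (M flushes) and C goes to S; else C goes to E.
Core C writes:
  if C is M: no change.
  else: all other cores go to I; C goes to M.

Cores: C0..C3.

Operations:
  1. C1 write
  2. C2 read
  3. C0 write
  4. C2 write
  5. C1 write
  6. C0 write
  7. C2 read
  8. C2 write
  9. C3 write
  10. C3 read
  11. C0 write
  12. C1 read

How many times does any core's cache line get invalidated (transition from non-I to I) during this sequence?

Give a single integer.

Answer: 8

Derivation:
Op 1: C1 write [C1 write: invalidate none -> C1=M] -> [I,M,I,I] (invalidations this op: 0; running total: 0)
Op 2: C2 read [C2 read from I: others=['C1=M'] -> C2=S, others downsized to S] -> [I,S,S,I] (invalidations this op: 0; running total: 0)
Op 3: C0 write [C0 write: invalidate ['C1=S', 'C2=S'] -> C0=M] -> [M,I,I,I] (invalidations this op: 2; running total: 2)
Op 4: C2 write [C2 write: invalidate ['C0=M'] -> C2=M] -> [I,I,M,I] (invalidations this op: 1; running total: 3)
Op 5: C1 write [C1 write: invalidate ['C2=M'] -> C1=M] -> [I,M,I,I] (invalidations this op: 1; running total: 4)
Op 6: C0 write [C0 write: invalidate ['C1=M'] -> C0=M] -> [M,I,I,I] (invalidations this op: 1; running total: 5)
Op 7: C2 read [C2 read from I: others=['C0=M'] -> C2=S, others downsized to S] -> [S,I,S,I] (invalidations this op: 0; running total: 5)
Op 8: C2 write [C2 write: invalidate ['C0=S'] -> C2=M] -> [I,I,M,I] (invalidations this op: 1; running total: 6)
Op 9: C3 write [C3 write: invalidate ['C2=M'] -> C3=M] -> [I,I,I,M] (invalidations this op: 1; running total: 7)
Op 10: C3 read [C3 read: already in M, no change] -> [I,I,I,M] (invalidations this op: 0; running total: 7)
Op 11: C0 write [C0 write: invalidate ['C3=M'] -> C0=M] -> [M,I,I,I] (invalidations this op: 1; running total: 8)
Op 12: C1 read [C1 read from I: others=['C0=M'] -> C1=S, others downsized to S] -> [S,S,I,I] (invalidations this op: 0; running total: 8)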